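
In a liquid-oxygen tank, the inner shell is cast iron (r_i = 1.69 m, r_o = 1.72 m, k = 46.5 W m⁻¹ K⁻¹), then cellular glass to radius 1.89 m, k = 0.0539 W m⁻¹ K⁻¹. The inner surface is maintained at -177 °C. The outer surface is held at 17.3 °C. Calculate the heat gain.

Q = 2520 W

Series thermal resistances, inner to outer:
  R_cast iron = (1/1.69 − 1/1.72)/(4πk) = 0.01032/(4π·46.5) = 1.766×10^-5 K/W
  R_cellular glass = (1/1.72 − 1/1.89)/(4πk) = 0.05229/(4π·0.0539) = 0.07721 K/W
ΣR = 1.766×10^-5 + 0.07721 = 0.07723 K/W
Q = ΔT/ΣR = (-177 °C − 17.3 °C)/0.07723 = -2520 W
(Negative Q ⇒ heat flows inward; heat gain = 2520 W.)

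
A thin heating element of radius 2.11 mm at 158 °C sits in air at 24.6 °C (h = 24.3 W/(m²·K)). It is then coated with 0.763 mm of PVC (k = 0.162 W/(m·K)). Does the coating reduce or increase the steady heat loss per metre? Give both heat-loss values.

increases: 43.0 → 51.6 W/m

Critical radius for a cylinder: r_cr = k/h = 0.00667 m = 0.667 cm.
Outer radius after coating: r₂ = 0.00211 + 7.63×10^-4 = 0.002873 m.
Since r₁ < r_cr and r₂ ≤ r_cr, the coating moves toward the maximum at r_cr — heat loss rises.
Bare: R = 1/(2πr₁h) = 3.104 m·K/W; Q = 133.4/3.104 = 43.0 W/m.
Coated: R = R_cond + R_conv = 2.583 m·K/W; Q = 133.4/2.583 = 51.6 W/m.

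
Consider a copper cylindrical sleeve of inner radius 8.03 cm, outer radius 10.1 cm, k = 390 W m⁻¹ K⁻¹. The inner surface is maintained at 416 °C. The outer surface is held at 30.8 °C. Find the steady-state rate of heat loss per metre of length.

Q' = 2πk·ΔT/ln(r₂/r₁) = 2π × 390 × 385.2 / ln(0.101/0.0803) = 4.12×10^6 W/m

Q' = 4120 kW/m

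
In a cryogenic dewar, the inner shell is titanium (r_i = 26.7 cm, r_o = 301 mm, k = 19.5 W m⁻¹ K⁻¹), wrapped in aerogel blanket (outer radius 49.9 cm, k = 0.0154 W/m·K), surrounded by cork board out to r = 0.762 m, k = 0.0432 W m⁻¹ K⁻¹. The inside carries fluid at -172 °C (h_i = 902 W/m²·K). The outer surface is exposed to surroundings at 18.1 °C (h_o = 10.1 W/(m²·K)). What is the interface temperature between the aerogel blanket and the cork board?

T = -12.1 °C

Resistance network (inner→outer):
  R_conv,in = 1/(4πr²h) = 1/(4π·0.267²·902) = 0.001238 K/W
  R_titanium = (1/0.267 − 1/0.301)/(4πk) = 0.4231/(4π·19.5) = 0.001726 K/W
  R_aerogel blanket = (1/0.301 − 1/0.499)/(4πk) = 1.318/(4π·0.0154) = 6.812 K/W
  R_cork board = (1/0.499 − 1/0.762)/(4πk) = 0.6917/(4π·0.0432) = 1.274 K/W
  R_conv,out = 1/(4πr²h) = 1/(4π·0.762²·10.1) = 0.01357 K/W
ΣR = 0.001238 + 0.001726 + 6.812 + 1.274 + 0.01357 = 8.103 K/W
Q = ΔT/ΣR = (-172 °C − 18.1 °C)/8.103 = -23.46 W
From the inner boundary to the aerogel blanket/cork board interface, ΣR_partial = 6.815 K/W.
T_interface = T_in − Q·ΣR_partial = -172 °C − (-23.46)(6.815) = -12.1 °C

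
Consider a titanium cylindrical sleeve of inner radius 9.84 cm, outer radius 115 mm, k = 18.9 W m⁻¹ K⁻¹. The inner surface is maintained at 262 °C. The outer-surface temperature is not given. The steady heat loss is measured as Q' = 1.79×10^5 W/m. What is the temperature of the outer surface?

Series resistances:
  R'_titanium = ln(0.115/0.0984)/(2πk) = 0.1559/(2π·18.9) = 0.001313 m·K/W
ΣR = 0.001313 m·K/W
ΔT = Q'·ΣR = 1.79×10^5 × 0.001313 = 235.0 K
Heat flows outward, so T_out = T_in − ΔT = 262 − 235.0 = 27.0 °C

T_out = 27.0 °C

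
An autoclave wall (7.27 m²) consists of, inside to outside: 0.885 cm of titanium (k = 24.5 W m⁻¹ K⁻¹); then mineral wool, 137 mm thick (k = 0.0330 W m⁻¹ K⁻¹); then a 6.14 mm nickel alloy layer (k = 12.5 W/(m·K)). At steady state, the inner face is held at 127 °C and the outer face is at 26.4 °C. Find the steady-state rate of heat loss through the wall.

Resistance network (inner→outer):
  R_titanium = L/(kA) = 0.00885/(24.5·7.27) = 4.969×10^-5 K/W
  R_mineral wool = L/(kA) = 0.137/(0.0330·7.27) = 0.5710 K/W
  R_nickel alloy = L/(kA) = 0.00614/(12.5·7.27) = 6.757×10^-5 K/W
ΣR = 4.969×10^-5 + 0.5710 + 6.757×10^-5 = 0.5711 K/W
Q = ΔT/ΣR = (127 °C − 26.4 °C)/0.5711 = 176 W

Q = 176 W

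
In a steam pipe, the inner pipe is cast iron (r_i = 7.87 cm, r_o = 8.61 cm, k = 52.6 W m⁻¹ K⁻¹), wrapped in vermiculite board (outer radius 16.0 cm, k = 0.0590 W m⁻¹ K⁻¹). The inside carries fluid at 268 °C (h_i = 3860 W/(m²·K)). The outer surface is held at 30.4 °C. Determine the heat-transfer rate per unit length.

Treat each layer as a resistance in series:
  R'_conv,in = 1/(2πr h) = 1/(2π·0.0787·3860) = 5.239×10^-4 m·K/W
  R'_cast iron = ln(0.0861/0.0787)/(2πk) = 0.08987/(2π·52.6) = 2.719×10^-4 m·K/W
  R'_vermiculite board = ln(0.160/0.0861)/(2πk) = 0.6197/(2π·0.0590) = 1.672 m·K/W
ΣR = 5.239×10^-4 + 2.719×10^-4 + 1.672 = 1.673 m·K/W
Q' = ΔT/ΣR = (268 °C − 30.4 °C)/1.673 = 142 W/m

Q' = 142 W/m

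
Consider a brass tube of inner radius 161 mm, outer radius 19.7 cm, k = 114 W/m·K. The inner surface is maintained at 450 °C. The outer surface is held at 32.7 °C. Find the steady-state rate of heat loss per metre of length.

Q' = 2πk·ΔT/ln(r₂/r₁) = 2π × 114 × 417.3 / ln(0.197/0.161) = 1.48×10^6 W/m

Q' = 1480 kW/m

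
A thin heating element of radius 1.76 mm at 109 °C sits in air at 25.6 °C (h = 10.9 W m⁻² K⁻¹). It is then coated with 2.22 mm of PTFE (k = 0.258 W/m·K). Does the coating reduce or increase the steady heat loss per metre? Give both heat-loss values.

Critical radius for a cylinder: r_cr = k/h = 0.0237 m = 2.37 cm.
Outer radius after coating: r₂ = 0.00176 + 0.00222 = 0.00398 m.
Since r₁ < r_cr and r₂ ≤ r_cr, the coating moves toward the maximum at r_cr — heat loss rises.
Bare: R = 1/(2πr₁h) = 8.296 m·K/W; Q = 83.4/8.296 = 10.1 W/m.
Coated: R = R_cond + R_conv = 4.172 m·K/W; Q = 83.4/4.172 = 20.0 W/m.

increases: 10.1 → 20.0 W/m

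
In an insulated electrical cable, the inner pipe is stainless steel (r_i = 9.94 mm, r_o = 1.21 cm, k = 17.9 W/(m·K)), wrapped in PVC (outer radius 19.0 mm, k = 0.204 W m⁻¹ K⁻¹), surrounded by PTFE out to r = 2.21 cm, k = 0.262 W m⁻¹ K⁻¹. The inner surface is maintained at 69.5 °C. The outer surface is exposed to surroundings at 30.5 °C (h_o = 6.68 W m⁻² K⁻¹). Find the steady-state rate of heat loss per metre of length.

Resistance network (inner→outer):
  R'_stainless steel = ln(0.0121/0.00994)/(2πk) = 0.1966/(2π·17.9) = 0.001748 m·K/W
  R'_PVC = ln(0.0190/0.0121)/(2πk) = 0.4512/(2π·0.204) = 0.3520 m·K/W
  R'_PTFE = ln(0.0221/0.0190)/(2πk) = 0.1511/(2π·0.262) = 0.09181 m·K/W
  R'_conv,out = 1/(2πr h) = 1/(2π·0.0221·6.68) = 1.078 m·K/W
ΣR = 0.001748 + 0.3520 + 0.09181 + 1.078 = 1.524 m·K/W
Q' = ΔT/ΣR = (69.5 °C − 30.5 °C)/1.524 = 25.6 W/m

Q' = 25.6 W/m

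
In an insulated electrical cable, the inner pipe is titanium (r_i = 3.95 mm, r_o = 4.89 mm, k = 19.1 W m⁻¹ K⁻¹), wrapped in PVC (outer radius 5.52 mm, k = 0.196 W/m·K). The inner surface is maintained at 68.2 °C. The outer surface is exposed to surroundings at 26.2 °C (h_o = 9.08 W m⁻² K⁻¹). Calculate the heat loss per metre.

Series thermal resistances, inner to outer:
  R'_titanium = ln(0.00489/0.00395)/(2πk) = 0.2135/(2π·19.1) = 0.001779 m·K/W
  R'_PVC = ln(0.00552/0.00489)/(2πk) = 0.1212/(2π·0.196) = 0.09840 m·K/W
  R'_conv,out = 1/(2πr h) = 1/(2π·0.00552·9.08) = 3.175 m·K/W
ΣR = 0.001779 + 0.09840 + 3.175 = 3.275 m·K/W
Q' = ΔT/ΣR = (68.2 °C − 26.2 °C)/3.275 = 12.8 W/m

Q' = 12.8 W/m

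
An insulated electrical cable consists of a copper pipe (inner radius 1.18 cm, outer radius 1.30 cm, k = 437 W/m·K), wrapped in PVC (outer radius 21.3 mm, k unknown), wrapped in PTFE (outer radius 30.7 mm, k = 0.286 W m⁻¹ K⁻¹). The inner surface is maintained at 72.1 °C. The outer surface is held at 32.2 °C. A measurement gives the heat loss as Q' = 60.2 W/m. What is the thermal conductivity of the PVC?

k = 0.171 W/m·K

ΣR = ΔT/Q' = |72.1 − 32.2|/60.2 = 0.6628 m·K/W
Known resistances:
  R'_copper = ln(0.0130/0.0118)/(2πk) = 0.09685/(2π·437) = 3.527×10^-5 m·K/W
  R'_PTFE = ln(0.0307/0.0213)/(2πk) = 0.3656/(2π·0.286) = 0.2034 m·K/W
R_PVC = ΣR − ΣR_known = 0.6628 − 0.2034 = 0.4594 m·K/W
ln(r₂/r₁)/(2πk) = 0.4594 ⇒ k = 0.4938/(2π·0.4594) = 0.171 W/m·K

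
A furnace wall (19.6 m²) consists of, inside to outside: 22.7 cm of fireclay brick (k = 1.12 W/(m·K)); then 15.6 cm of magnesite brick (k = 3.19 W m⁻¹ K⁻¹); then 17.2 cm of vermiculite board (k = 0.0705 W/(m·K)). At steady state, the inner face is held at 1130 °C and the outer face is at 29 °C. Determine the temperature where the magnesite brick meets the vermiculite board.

Resistance network (inner→outer):
  R_fireclay brick = L/(kA) = 0.227/(1.12·19.6) = 0.01034 K/W
  R_magnesite brick = L/(kA) = 0.156/(3.19·19.6) = 0.002495 K/W
  R_vermiculite board = L/(kA) = 0.172/(0.0705·19.6) = 0.1245 K/W
ΣR = 0.01034 + 0.002495 + 0.1245 = 0.1373 K/W
Q = ΔT/ΣR = (1130 °C − 29 °C)/0.1373 = 8019 W
From the inner boundary to the magnesite brick/vermiculite board interface, ΣR_partial = 0.01283 K/W.
T_interface = T_in − Q·ΣR_partial = 1130 °C − (8019)(0.01283) = 1027 °C

T = 1027 °C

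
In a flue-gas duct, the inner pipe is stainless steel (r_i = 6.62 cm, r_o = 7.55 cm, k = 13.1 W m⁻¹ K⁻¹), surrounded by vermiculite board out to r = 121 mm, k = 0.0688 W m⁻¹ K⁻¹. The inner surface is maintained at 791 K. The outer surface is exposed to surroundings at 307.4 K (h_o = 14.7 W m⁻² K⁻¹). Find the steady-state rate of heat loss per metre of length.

Q' = 409 W/m

Resistance network (inner→outer):
  R'_stainless steel = ln(0.0755/0.0662)/(2πk) = 0.1315/(2π·13.1) = 0.001597 m·K/W
  R'_vermiculite board = ln(0.121/0.0755)/(2πk) = 0.4717/(2π·0.0688) = 1.091 m·K/W
  R'_conv,out = 1/(2πr h) = 1/(2π·0.121·14.7) = 0.08948 m·K/W
ΣR = 0.001597 + 1.091 + 0.08948 = 1.182 m·K/W
Q' = ΔT/ΣR = (791 K − 307.4 K)/1.182 = 409 W/m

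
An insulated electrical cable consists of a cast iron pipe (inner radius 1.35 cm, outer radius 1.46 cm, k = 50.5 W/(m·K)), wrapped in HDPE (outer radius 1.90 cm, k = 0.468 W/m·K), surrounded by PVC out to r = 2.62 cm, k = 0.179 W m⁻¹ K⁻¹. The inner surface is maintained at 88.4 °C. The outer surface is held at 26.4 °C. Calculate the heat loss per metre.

Resistance network (inner→outer):
  R'_cast iron = ln(0.0146/0.0135)/(2πk) = 0.07833/(2π·50.5) = 2.469×10^-4 m·K/W
  R'_HDPE = ln(0.0190/0.0146)/(2πk) = 0.2634/(2π·0.468) = 0.08958 m·K/W
  R'_PVC = ln(0.0262/0.0190)/(2πk) = 0.3213/(2π·0.179) = 0.2857 m·K/W
ΣR = 2.469×10^-4 + 0.08958 + 0.2857 = 0.3755 m·K/W
Q' = ΔT/ΣR = (88.4 °C − 26.4 °C)/0.3755 = 165 W/m

Q' = 165 W/m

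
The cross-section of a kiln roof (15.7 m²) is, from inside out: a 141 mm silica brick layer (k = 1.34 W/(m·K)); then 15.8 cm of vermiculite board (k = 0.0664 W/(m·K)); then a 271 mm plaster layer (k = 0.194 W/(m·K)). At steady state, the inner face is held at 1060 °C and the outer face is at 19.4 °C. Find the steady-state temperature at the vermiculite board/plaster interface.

Resistance network (inner→outer):
  R_silica brick = L/(kA) = 0.141/(1.34·15.7) = 0.006702 K/W
  R_vermiculite board = L/(kA) = 0.158/(0.0664·15.7) = 0.1516 K/W
  R_plaster = L/(kA) = 0.271/(0.194·15.7) = 0.08897 K/W
ΣR = 0.006702 + 0.1516 + 0.08897 = 0.2473 K/W
Q = ΔT/ΣR = (1060 °C − 19.4 °C)/0.2473 = 4208 W
From the inner boundary to the vermiculite board/plaster interface, ΣR_partial = 0.1583 K/W.
T_interface = T_in − Q·ΣR_partial = 1060 °C − (4208)(0.1583) = 394 °C

T = 394 °C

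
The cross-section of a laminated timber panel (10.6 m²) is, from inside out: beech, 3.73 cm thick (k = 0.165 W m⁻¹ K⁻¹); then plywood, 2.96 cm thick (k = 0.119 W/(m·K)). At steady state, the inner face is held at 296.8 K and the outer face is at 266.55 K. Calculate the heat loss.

Q = 675 W

Treat each layer as a resistance in series:
  R_beech = L/(kA) = 0.0373/(0.165·10.6) = 0.02133 K/W
  R_plywood = L/(kA) = 0.0296/(0.119·10.6) = 0.02347 K/W
ΣR = 0.02133 + 0.02347 = 0.04480 K/W
Q = ΔT/ΣR = (296.8 K − 266.55 K)/0.04480 = 675 W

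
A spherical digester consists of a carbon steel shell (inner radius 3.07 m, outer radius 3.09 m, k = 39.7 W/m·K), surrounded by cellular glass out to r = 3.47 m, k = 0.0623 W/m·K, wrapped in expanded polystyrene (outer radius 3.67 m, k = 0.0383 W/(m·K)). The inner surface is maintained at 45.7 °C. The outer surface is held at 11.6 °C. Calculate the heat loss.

Treat each layer as a resistance in series:
  R_carbon steel = (1/3.07 − 1/3.09)/(4πk) = 0.002108/(4π·39.7) = 4.226×10^-6 K/W
  R_cellular glass = (1/3.09 − 1/3.47)/(4πk) = 0.03544/(4π·0.0623) = 0.04527 K/W
  R_expanded polystyrene = (1/3.47 − 1/3.67)/(4πk) = 0.01570/(4π·0.0383) = 0.03263 K/W
ΣR = 4.226×10^-6 + 0.04527 + 0.03263 = 0.07790 K/W
Q = ΔT/ΣR = (45.7 °C − 11.6 °C)/0.07790 = 438 W

Q = 438 W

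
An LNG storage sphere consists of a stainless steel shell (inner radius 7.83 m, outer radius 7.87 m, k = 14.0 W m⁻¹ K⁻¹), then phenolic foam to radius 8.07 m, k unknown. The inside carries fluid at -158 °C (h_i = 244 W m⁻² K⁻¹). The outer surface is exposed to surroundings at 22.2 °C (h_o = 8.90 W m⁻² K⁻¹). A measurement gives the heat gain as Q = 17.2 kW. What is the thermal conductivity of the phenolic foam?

k = 0.0243 W/m·K

ΣR = ΔT/Q = |-158 − 22.2|/17200 = 0.01048 K/W
Known resistances:
  R_conv,in = 1/(4πr²h) = 1/(4π·7.83²·244) = 5.320×10^-6 K/W
  R_stainless steel = (1/7.83 − 1/7.87)/(4πk) = 6.491×10^-4/(4π·14.0) = 3.690×10^-6 K/W
  R_conv,out = 1/(4πr²h) = 1/(4π·8.07²·8.90) = 1.373×10^-4 K/W
R_phenolic foam = ΣR − ΣR_known = 0.01048 − 1.463×10^-4 = 0.01033 K/W
(1/r₁−1/r₂)/(4πk) = 0.01033 ⇒ k = 0.003149/(4π·0.01033) = 0.0243 W/m·K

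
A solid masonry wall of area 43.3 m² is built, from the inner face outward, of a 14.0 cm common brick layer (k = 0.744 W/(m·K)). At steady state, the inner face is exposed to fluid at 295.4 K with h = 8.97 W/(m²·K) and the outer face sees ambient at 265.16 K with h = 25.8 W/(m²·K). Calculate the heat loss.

Series thermal resistances, inner to outer:
  R_conv,in = 1/(hA) = 1/(8.97·43.3) = 0.002575 K/W
  R_common brick = L/(kA) = 0.140/(0.744·43.3) = 0.004346 K/W
  R_conv,out = 1/(hA) = 1/(25.8·43.3) = 8.951×10^-4 K/W
ΣR = 0.002575 + 0.004346 + 8.951×10^-4 = 0.007816 K/W
Q = ΔT/ΣR = (295.4 K − 265.16 K)/0.007816 = 3870 W

Q = 3.87 kW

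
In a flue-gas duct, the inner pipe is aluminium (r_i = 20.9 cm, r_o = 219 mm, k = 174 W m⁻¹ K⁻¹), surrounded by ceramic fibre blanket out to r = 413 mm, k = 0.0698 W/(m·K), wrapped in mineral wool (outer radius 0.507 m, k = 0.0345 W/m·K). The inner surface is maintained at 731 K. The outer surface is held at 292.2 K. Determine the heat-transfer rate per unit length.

Q' = 183 W/m

Treat each layer as a resistance in series:
  R'_aluminium = ln(0.219/0.209)/(2πk) = 0.04674/(2π·174) = 4.275×10^-5 m·K/W
  R'_ceramic fibre blanket = ln(0.413/0.219)/(2πk) = 0.6344/(2π·0.0698) = 1.446 m·K/W
  R'_mineral wool = ln(0.507/0.413)/(2πk) = 0.2051/(2π·0.0345) = 0.9460 m·K/W
ΣR = 4.275×10^-5 + 1.446 + 0.9460 = 2.392 m·K/W
Q' = ΔT/ΣR = (731 K − 292.2 K)/2.392 = 183 W/m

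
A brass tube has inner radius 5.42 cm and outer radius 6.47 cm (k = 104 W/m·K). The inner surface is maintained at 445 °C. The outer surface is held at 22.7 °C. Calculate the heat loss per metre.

Q' = 1.56×10^6 W/m

Q' = 2πk·ΔT/ln(r₂/r₁) = 2π × 104 × 422.3 / ln(0.0647/0.0542) = 1.56×10^6 W/m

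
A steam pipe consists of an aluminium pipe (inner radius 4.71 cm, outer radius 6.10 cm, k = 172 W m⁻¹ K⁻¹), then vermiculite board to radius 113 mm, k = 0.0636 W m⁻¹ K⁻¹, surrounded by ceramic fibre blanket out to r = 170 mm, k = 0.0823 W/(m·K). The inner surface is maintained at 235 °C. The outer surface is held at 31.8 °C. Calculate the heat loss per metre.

Q' = 87.1 W/m

Series thermal resistances, inner to outer:
  R'_aluminium = ln(0.0610/0.0471)/(2πk) = 0.2586/(2π·172) = 2.393×10^-4 m·K/W
  R'_vermiculite board = ln(0.113/0.0610)/(2πk) = 0.6165/(2π·0.0636) = 1.543 m·K/W
  R'_ceramic fibre blanket = ln(0.170/0.113)/(2πk) = 0.4084/(2π·0.0823) = 0.7898 m·K/W
ΣR = 2.393×10^-4 + 1.543 + 0.7898 = 2.333 m·K/W
Q' = ΔT/ΣR = (235 °C − 31.8 °C)/2.333 = 87.1 W/m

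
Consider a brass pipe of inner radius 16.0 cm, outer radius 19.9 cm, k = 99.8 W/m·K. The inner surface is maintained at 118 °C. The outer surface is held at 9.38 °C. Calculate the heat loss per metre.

Q' = 2πk·ΔT/ln(r₂/r₁) = 2π × 99.8 × 108.62 / ln(0.199/0.160) = 3.12×10^5 W/m

Q' = 3.12×10^5 W/m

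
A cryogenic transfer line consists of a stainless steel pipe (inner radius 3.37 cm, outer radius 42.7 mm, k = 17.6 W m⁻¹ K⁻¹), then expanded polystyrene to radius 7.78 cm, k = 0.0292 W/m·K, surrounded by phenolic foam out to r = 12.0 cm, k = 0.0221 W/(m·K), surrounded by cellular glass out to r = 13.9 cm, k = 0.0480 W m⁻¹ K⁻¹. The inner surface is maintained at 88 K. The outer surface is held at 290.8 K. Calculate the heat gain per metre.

Resistance network (inner→outer):
  R'_stainless steel = ln(0.0427/0.0337)/(2πk) = 0.2367/(2π·17.6) = 0.002140 m·K/W
  R'_expanded polystyrene = ln(0.0778/0.0427)/(2πk) = 0.5999/(2π·0.0292) = 3.270 m·K/W
  R'_phenolic foam = ln(0.120/0.0778)/(2πk) = 0.4334/(2π·0.0221) = 3.121 m·K/W
  R'_cellular glass = ln(0.139/0.120)/(2πk) = 0.1470/(2π·0.0480) = 0.4874 m·K/W
ΣR = 0.002140 + 3.270 + 3.121 + 0.4874 = 6.881 m·K/W
Q' = ΔT/ΣR = (88 K − 290.8 K)/6.881 = -29.5 W/m
(Negative Q' ⇒ heat flows inward; heat gain = 29.5 W/m.)

Q' = 29.5 W/m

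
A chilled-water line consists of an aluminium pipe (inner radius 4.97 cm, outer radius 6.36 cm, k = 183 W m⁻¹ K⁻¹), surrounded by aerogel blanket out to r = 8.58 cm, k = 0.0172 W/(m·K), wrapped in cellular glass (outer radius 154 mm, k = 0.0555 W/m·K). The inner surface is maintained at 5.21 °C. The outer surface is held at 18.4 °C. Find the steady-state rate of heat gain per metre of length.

Q' = 2.97 W/m

Resistance network (inner→outer):
  R'_aluminium = ln(0.0636/0.0497)/(2πk) = 0.2466/(2π·183) = 2.145×10^-4 m·K/W
  R'_aerogel blanket = ln(0.0858/0.0636)/(2πk) = 0.2994/(2π·0.0172) = 2.770 m·K/W
  R'_cellular glass = ln(0.154/0.0858)/(2πk) = 0.5849/(2π·0.0555) = 1.677 m·K/W
ΣR = 2.145×10^-4 + 2.770 + 1.677 = 4.447 m·K/W
Q' = ΔT/ΣR = (5.21 °C − 18.4 °C)/4.447 = -2.97 W/m
(Negative Q' ⇒ heat flows inward; heat gain = 2.97 W/m.)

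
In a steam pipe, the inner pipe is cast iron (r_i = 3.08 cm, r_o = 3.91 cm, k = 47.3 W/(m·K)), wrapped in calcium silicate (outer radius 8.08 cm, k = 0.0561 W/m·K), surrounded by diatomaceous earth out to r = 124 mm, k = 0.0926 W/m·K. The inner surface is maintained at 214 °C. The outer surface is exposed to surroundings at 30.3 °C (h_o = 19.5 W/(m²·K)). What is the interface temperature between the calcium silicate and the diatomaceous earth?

T = 81.8 °C

Resistance network (inner→outer):
  R'_cast iron = ln(0.0391/0.0308)/(2πk) = 0.2386/(2π·47.3) = 8.029×10^-4 m·K/W
  R'_calcium silicate = ln(0.0808/0.0391)/(2πk) = 0.7259/(2π·0.0561) = 2.059 m·K/W
  R'_diatomaceous earth = ln(0.124/0.0808)/(2πk) = 0.4283/(2π·0.0926) = 0.7361 m·K/W
  R'_conv,out = 1/(2πr h) = 1/(2π·0.124·19.5) = 0.06582 m·K/W
ΣR = 8.029×10^-4 + 2.059 + 0.7361 + 0.06582 = 2.862 m·K/W
Q' = ΔT/ΣR = (214 °C − 30.3 °C)/2.862 = 64.19 W/m
From the inner boundary to the calcium silicate/diatomaceous earth interface, ΣR_partial = 2.060 m·K/W.
T_interface = T_in − Q'·ΣR_partial = 214 °C − (64.19)(2.060) = 81.8 °C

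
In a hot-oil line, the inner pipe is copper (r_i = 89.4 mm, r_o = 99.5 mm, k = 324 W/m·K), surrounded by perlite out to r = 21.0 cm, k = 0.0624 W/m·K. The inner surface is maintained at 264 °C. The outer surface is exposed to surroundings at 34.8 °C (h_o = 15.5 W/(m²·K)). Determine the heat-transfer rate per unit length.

Series thermal resistances, inner to outer:
  R'_copper = ln(0.0995/0.0894)/(2πk) = 0.1070/(2π·324) = 5.258×10^-5 m·K/W
  R'_perlite = ln(0.210/0.0995)/(2πk) = 0.7469/(2π·0.0624) = 1.905 m·K/W
  R'_conv,out = 1/(2πr h) = 1/(2π·0.210·15.5) = 0.04890 m·K/W
ΣR = 5.258×10^-5 + 1.905 + 0.04890 = 1.954 m·K/W
Q' = ΔT/ΣR = (264 °C − 34.8 °C)/1.954 = 117 W/m

Q' = 117 W/m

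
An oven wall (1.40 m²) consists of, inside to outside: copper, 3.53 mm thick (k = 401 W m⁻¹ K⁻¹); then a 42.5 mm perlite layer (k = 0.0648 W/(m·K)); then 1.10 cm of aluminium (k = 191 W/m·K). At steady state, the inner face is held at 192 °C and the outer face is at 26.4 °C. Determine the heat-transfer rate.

Series thermal resistances, inner to outer:
  R_copper = L/(kA) = 0.00353/(401·1.40) = 6.288×10^-6 K/W
  R_perlite = L/(kA) = 0.0425/(0.0648·1.40) = 0.4685 K/W
  R_aluminium = L/(kA) = 0.0110/(191·1.40) = 4.114×10^-5 K/W
ΣR = 6.288×10^-6 + 0.4685 + 4.114×10^-5 = 0.4685 K/W
Q = ΔT/ΣR = (192 °C − 26.4 °C)/0.4685 = 353 W

Q = 353 W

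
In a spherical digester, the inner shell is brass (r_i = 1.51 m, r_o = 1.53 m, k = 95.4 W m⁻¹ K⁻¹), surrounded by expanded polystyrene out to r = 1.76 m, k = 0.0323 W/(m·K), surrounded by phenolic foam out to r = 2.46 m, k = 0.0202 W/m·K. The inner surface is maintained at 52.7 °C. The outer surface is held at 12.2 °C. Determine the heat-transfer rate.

Q = 47.8 W

Series thermal resistances, inner to outer:
  R_brass = (1/1.51 − 1/1.53)/(4πk) = 0.008657/(4π·95.4) = 7.221×10^-6 K/W
  R_expanded polystyrene = (1/1.53 − 1/1.76)/(4πk) = 0.08541/(4π·0.0323) = 0.2104 K/W
  R_phenolic foam = (1/1.76 − 1/2.46)/(4πk) = 0.1617/(4π·0.0202) = 0.6369 K/W
ΣR = 7.221×10^-6 + 0.2104 + 0.6369 = 0.8473 K/W
Q = ΔT/ΣR = (52.7 °C − 12.2 °C)/0.8473 = 47.8 W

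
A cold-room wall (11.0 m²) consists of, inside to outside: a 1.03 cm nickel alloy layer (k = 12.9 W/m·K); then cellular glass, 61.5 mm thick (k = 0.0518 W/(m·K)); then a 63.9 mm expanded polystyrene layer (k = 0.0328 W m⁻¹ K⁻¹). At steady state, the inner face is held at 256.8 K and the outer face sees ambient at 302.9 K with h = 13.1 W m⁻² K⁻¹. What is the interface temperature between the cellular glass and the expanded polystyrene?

T = 273.85 K

Resistance network (inner→outer):
  R_nickel alloy = L/(kA) = 0.0103/(12.9·11.0) = 7.259×10^-5 K/W
  R_cellular glass = L/(kA) = 0.0615/(0.0518·11.0) = 0.1079 K/W
  R_expanded polystyrene = L/(kA) = 0.0639/(0.0328·11.0) = 0.1771 K/W
  R_conv,out = 1/(hA) = 1/(13.1·11.0) = 0.006940 K/W
ΣR = 7.259×10^-5 + 0.1079 + 0.1771 + 0.006940 = 0.2920 K/W
Q = ΔT/ΣR = (256.8 K − 302.9 K)/0.2920 = -157.9 W
From the inner boundary to the cellular glass/expanded polystyrene interface, ΣR_partial = 0.1080 K/W.
T_interface = T_in − Q·ΣR_partial = 256.8 K − (-157.9)(0.1080) = 273.85 K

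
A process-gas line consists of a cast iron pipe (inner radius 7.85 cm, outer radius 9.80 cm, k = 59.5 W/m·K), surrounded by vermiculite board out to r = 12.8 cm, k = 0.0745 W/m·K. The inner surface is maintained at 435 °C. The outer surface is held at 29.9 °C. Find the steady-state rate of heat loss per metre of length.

Q' = 709 W/m

Treat each layer as a resistance in series:
  R'_cast iron = ln(0.0980/0.0785)/(2πk) = 0.2219/(2π·59.5) = 5.935×10^-4 m·K/W
  R'_vermiculite board = ln(0.128/0.0980)/(2πk) = 0.2671/(2π·0.0745) = 0.5705 m·K/W
ΣR = 5.935×10^-4 + 0.5705 = 0.5711 m·K/W
Q' = ΔT/ΣR = (435 °C − 29.9 °C)/0.5711 = 709 W/m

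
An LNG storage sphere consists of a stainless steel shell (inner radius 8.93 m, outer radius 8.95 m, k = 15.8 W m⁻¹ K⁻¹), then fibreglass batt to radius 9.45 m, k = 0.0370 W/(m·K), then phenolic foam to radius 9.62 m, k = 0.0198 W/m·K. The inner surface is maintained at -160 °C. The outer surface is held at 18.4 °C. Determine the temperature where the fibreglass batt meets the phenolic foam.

Resistance network (inner→outer):
  R_stainless steel = (1/8.93 − 1/8.95)/(4πk) = 2.502×10^-4/(4π·15.8) = 1.260×10^-6 K/W
  R_fibreglass batt = (1/8.95 − 1/9.45)/(4πk) = 0.005912/(4π·0.0370) = 0.01271 K/W
  R_phenolic foam = (1/9.45 − 1/9.62)/(4πk) = 0.001870/(4π·0.0198) = 0.007516 K/W
ΣR = 1.260×10^-6 + 0.01271 + 0.007516 = 0.02023 K/W
Q = ΔT/ΣR = (-160 °C − 18.4 °C)/0.02023 = -8819 W
From the inner boundary to the fibreglass batt/phenolic foam interface, ΣR_partial = 0.01271 K/W.
T_interface = T_in − Q·ΣR_partial = -160 °C − (-8819)(0.01271) = -47.9 °C

T = -47.9 °C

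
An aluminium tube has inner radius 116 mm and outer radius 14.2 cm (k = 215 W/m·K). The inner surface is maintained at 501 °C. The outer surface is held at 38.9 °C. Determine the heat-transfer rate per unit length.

Q' = 2πk·ΔT/ln(r₂/r₁) = 2π × 215 × 462.1 / ln(0.142/0.116) = 3.09×10^6 W/m

Q' = 3090 kW/m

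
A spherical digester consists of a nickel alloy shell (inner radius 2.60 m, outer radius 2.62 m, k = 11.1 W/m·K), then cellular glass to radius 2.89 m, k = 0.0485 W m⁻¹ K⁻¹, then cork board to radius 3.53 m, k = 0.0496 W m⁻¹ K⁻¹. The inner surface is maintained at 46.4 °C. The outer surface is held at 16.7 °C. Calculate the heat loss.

Q = 187 W

Resistance network (inner→outer):
  R_nickel alloy = (1/2.60 − 1/2.62)/(4πk) = 0.002936/(4π·11.1) = 2.105×10^-5 K/W
  R_cellular glass = (1/2.62 − 1/2.89)/(4πk) = 0.03566/(4π·0.0485) = 0.05851 K/W
  R_cork board = (1/2.89 − 1/3.53)/(4πk) = 0.06273/(4π·0.0496) = 0.1007 K/W
ΣR = 2.105×10^-5 + 0.05851 + 0.1007 = 0.1592 K/W
Q = ΔT/ΣR = (46.4 °C − 16.7 °C)/0.1592 = 187 W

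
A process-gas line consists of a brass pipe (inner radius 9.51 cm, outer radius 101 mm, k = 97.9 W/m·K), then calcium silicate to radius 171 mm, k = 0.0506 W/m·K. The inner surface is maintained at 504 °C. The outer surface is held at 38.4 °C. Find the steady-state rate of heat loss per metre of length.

Series thermal resistances, inner to outer:
  R'_brass = ln(0.101/0.0951)/(2πk) = 0.06019/(2π·97.9) = 9.785×10^-5 m·K/W
  R'_calcium silicate = ln(0.171/0.101)/(2πk) = 0.5265/(2π·0.0506) = 1.656 m·K/W
ΣR = 9.785×10^-5 + 1.656 = 1.656 m·K/W
Q' = ΔT/ΣR = (504 °C − 38.4 °C)/1.656 = 281 W/m

Q' = 281 W/m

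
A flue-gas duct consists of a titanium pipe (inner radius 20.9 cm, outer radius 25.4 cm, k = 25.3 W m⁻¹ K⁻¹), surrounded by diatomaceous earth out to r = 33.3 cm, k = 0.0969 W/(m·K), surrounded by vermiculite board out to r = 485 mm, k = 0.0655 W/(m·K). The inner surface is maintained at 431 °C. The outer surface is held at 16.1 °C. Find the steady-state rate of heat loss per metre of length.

Resistance network (inner→outer):
  R'_titanium = ln(0.254/0.209)/(2πk) = 0.1950/(2π·25.3) = 0.001227 m·K/W
  R'_diatomaceous earth = ln(0.333/0.254)/(2πk) = 0.2708/(2π·0.0969) = 0.4448 m·K/W
  R'_vermiculite board = ln(0.485/0.333)/(2πk) = 0.3760/(2π·0.0655) = 0.9136 m·K/W
ΣR = 0.001227 + 0.4448 + 0.9136 = 1.360 m·K/W
Q' = ΔT/ΣR = (431 °C − 16.1 °C)/1.360 = 305 W/m

Q' = 305 W/m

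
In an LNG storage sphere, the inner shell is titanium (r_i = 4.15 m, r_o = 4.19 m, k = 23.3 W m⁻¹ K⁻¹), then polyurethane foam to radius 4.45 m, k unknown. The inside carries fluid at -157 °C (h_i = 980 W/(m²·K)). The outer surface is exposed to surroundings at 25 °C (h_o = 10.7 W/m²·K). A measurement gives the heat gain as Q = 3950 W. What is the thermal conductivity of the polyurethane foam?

k = 0.0243 W/m·K

ΣR = ΔT/Q = |-157 − 25|/3950 = 0.04608 K/W
Known resistances:
  R_conv,in = 1/(4πr²h) = 1/(4π·4.15²·980) = 4.715×10^-6 K/W
  R_titanium = (1/4.15 − 1/4.19)/(4πk) = 0.002300/(4π·23.3) = 7.857×10^-6 K/W
  R_conv,out = 1/(4πr²h) = 1/(4π·4.45²·10.7) = 3.756×10^-4 K/W
R_polyurethane foam = ΣR − ΣR_known = 0.04608 − 3.882×10^-4 = 0.04569 K/W
(1/r₁−1/r₂)/(4πk) = 0.04569 ⇒ k = 0.01394/(4π·0.04569) = 0.0243 W/m·K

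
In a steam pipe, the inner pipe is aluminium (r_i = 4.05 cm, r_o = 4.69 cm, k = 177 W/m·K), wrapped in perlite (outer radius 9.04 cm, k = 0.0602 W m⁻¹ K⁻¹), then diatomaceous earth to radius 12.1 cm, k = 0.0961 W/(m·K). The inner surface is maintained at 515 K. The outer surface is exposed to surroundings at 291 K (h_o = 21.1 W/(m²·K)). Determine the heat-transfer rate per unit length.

Q' = 98.2 W/m

Resistance network (inner→outer):
  R'_aluminium = ln(0.0469/0.0405)/(2πk) = 0.1467/(2π·177) = 1.319×10^-4 m·K/W
  R'_perlite = ln(0.0904/0.0469)/(2πk) = 0.6562/(2π·0.0602) = 1.735 m·K/W
  R'_diatomaceous earth = ln(0.121/0.0904)/(2πk) = 0.2915/(2π·0.0961) = 0.4828 m·K/W
  R'_conv,out = 1/(2πr h) = 1/(2π·0.121·21.1) = 0.06234 m·K/W
ΣR = 1.319×10^-4 + 1.735 + 0.4828 + 0.06234 = 2.280 m·K/W
Q' = ΔT/ΣR = (515 K − 291 K)/2.280 = 98.2 W/m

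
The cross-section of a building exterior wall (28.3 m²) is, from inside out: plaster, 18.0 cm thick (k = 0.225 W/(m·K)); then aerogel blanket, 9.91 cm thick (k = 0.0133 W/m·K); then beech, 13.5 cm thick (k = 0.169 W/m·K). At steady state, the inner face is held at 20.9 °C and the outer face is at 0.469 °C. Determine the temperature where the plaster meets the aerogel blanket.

T = 19.1 °C

Treat each layer as a resistance in series:
  R_plaster = L/(kA) = 0.180/(0.225·28.3) = 0.02827 K/W
  R_aerogel blanket = L/(kA) = 0.0991/(0.0133·28.3) = 0.2633 K/W
  R_beech = L/(kA) = 0.135/(0.169·28.3) = 0.02823 K/W
ΣR = 0.02827 + 0.2633 + 0.02823 = 0.3198 K/W
Q = ΔT/ΣR = (20.9 °C − 0.469 °C)/0.3198 = 63.89 W
From the inner boundary to the plaster/aerogel blanket interface, ΣR_partial = 0.02827 K/W.
T_interface = T_in − Q·ΣR_partial = 20.9 °C − (63.89)(0.02827) = 19.1 °C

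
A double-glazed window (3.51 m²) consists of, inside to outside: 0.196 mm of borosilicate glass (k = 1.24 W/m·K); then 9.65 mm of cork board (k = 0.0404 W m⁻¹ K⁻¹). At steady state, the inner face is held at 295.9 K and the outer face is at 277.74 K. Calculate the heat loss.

Series thermal resistances, inner to outer:
  R_borosilicate glass = L/(kA) = 1.96×10^-4/(1.24·3.51) = 4.503×10^-5 K/W
  R_cork board = L/(kA) = 0.00965/(0.0404·3.51) = 0.06805 K/W
ΣR = 4.503×10^-5 + 0.06805 = 0.06810 K/W
Q = ΔT/ΣR = (295.9 K − 277.74 K)/0.06810 = 267 W

Q = 267 W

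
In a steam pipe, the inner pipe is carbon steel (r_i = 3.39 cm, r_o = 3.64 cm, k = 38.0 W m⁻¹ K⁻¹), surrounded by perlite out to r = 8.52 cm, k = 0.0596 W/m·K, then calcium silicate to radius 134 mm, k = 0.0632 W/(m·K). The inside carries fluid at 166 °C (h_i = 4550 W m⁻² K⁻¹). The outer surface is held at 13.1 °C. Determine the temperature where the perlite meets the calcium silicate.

T = 64.2 °C

Treat each layer as a resistance in series:
  R'_conv,in = 1/(2πr h) = 1/(2π·0.0339·4550) = 0.001032 m·K/W
  R'_carbon steel = ln(0.0364/0.0339)/(2πk) = 0.07115/(2π·38.0) = 2.980×10^-4 m·K/W
  R'_perlite = ln(0.0852/0.0364)/(2πk) = 0.8504/(2π·0.0596) = 2.271 m·K/W
  R'_calcium silicate = ln(0.134/0.0852)/(2πk) = 0.4528/(2π·0.0632) = 1.140 m·K/W
ΣR = 0.001032 + 2.980×10^-4 + 2.271 + 1.140 = 3.412 m·K/W
Q' = ΔT/ΣR = (166 °C − 13.1 °C)/3.412 = 44.81 W/m
From the inner boundary to the perlite/calcium silicate interface, ΣR_partial = 2.272 m·K/W.
T_interface = T_in − Q'·ΣR_partial = 166 °C − (44.81)(2.272) = 64.2 °C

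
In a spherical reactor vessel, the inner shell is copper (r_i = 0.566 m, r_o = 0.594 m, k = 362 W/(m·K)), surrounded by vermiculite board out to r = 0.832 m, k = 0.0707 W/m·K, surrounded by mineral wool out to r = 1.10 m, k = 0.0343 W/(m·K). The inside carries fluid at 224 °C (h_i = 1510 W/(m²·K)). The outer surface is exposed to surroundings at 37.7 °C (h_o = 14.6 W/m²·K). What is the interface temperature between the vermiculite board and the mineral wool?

T = 142 °C

Resistance network (inner→outer):
  R_conv,in = 1/(4πr²h) = 1/(4π·0.566²·1510) = 1.645×10^-4 K/W
  R_copper = (1/0.566 − 1/0.594)/(4πk) = 0.08328/(4π·362) = 1.831×10^-5 K/W
  R_vermiculite board = (1/0.594 − 1/0.832)/(4πk) = 0.4816/(4π·0.0707) = 0.5420 K/W
  R_mineral wool = (1/0.832 − 1/1.10)/(4πk) = 0.2928/(4π·0.0343) = 0.6794 K/W
  R_conv,out = 1/(4πr²h) = 1/(4π·1.10²·14.6) = 0.004505 K/W
ΣR = 1.645×10^-4 + 1.831×10^-5 + 0.5420 + 0.6794 + 0.004505 = 1.226 K/W
Q = ΔT/ΣR = (224 °C − 37.7 °C)/1.226 = 152.0 W
From the inner boundary to the vermiculite board/mineral wool interface, ΣR_partial = 0.5422 K/W.
T_interface = T_in − Q·ΣR_partial = 224 °C − (152.0)(0.5422) = 142 °C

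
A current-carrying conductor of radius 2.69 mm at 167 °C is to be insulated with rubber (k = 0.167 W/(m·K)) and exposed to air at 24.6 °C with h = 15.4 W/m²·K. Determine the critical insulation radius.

For a cylinder, r_cr = k_ins/h = 0.167/15.4 = 0.0108 m = 1.08 cm

r_cr = 1.08 cm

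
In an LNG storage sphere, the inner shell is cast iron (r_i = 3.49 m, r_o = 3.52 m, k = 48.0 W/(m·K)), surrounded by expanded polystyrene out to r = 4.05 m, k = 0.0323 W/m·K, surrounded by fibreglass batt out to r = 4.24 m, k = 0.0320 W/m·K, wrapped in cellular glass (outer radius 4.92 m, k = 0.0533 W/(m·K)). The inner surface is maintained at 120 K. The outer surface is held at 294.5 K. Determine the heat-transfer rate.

Q = 1040 W

Series thermal resistances, inner to outer:
  R_cast iron = (1/3.49 − 1/3.52)/(4πk) = 0.002442/(4π·48.0) = 4.049×10^-6 K/W
  R_expanded polystyrene = (1/3.52 − 1/4.05)/(4πk) = 0.03718/(4π·0.0323) = 0.09159 K/W
  R_fibreglass batt = (1/4.05 − 1/4.24)/(4πk) = 0.01106/(4π·0.0320) = 0.02752 K/W
  R_cellular glass = (1/4.24 − 1/4.92)/(4πk) = 0.03260/(4π·0.0533) = 0.04867 K/W
ΣR = 4.049×10^-6 + 0.09159 + 0.02752 + 0.04867 = 0.1678 K/W
Q = ΔT/ΣR = (120 K − 294.5 K)/0.1678 = -1040 W
(Negative Q ⇒ heat flows inward; heat gain = 1040 W.)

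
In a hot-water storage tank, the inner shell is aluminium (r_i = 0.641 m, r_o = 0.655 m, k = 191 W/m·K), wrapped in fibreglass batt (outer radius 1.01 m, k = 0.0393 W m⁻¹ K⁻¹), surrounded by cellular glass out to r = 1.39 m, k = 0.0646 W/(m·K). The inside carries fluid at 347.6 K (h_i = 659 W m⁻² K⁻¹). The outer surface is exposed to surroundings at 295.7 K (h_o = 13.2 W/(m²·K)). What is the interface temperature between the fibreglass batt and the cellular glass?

Treat each layer as a resistance in series:
  R_conv,in = 1/(4πr²h) = 1/(4π·0.641²·659) = 2.939×10^-4 K/W
  R_aluminium = (1/0.641 − 1/0.655)/(4πk) = 0.03334/(4π·191) = 1.389×10^-5 K/W
  R_fibreglass batt = (1/0.655 − 1/1.01)/(4πk) = 0.5366/(4π·0.0393) = 1.087 K/W
  R_cellular glass = (1/1.01 − 1/1.39)/(4πk) = 0.2707/(4π·0.0646) = 0.3334 K/W
  R_conv,out = 1/(4πr²h) = 1/(4π·1.39²·13.2) = 0.003120 K/W
ΣR = 2.939×10^-4 + 1.389×10^-5 + 1.087 + 0.3334 + 0.003120 = 1.424 K/W
Q = ΔT/ΣR = (347.6 K − 295.7 K)/1.424 = 36.45 W
From the inner boundary to the fibreglass batt/cellular glass interface, ΣR_partial = 1.087 K/W.
T_interface = T_in − Q·ΣR_partial = 347.6 K − (36.45)(1.087) = 308.0 K

T = 308.0 K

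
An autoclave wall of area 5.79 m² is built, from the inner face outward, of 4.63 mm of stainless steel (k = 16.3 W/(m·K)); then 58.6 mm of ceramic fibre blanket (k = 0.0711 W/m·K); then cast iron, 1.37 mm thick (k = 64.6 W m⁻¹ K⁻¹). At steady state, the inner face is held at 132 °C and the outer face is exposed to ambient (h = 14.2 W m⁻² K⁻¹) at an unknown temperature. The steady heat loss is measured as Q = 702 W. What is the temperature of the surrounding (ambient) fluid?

T_out = 23.5 °C

Series resistances:
  R_stainless steel = L/(kA) = 0.00463/(16.3·5.79) = 4.906×10^-5 K/W
  R_ceramic fibre blanket = L/(kA) = 0.0586/(0.0711·5.79) = 0.1423 K/W
  R_cast iron = L/(kA) = 0.00137/(64.6·5.79) = 3.663×10^-6 K/W
  R_conv,out = 1/(hA) = 1/(14.2·5.79) = 0.01216 K/W
ΣR = 0.1546 K/W
ΔT = Q·ΣR = 702 × 0.1546 = 108.5 K
Heat flows outward, so T_out = T_in − ΔT = 132 − 108.5 = 23.5 °C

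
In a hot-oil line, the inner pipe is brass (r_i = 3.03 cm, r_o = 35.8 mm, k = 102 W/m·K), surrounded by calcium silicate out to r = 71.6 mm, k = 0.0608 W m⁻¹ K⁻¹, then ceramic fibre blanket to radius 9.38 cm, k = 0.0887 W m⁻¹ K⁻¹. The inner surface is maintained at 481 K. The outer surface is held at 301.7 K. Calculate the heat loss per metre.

Series thermal resistances, inner to outer:
  R'_brass = ln(0.0358/0.0303)/(2πk) = 0.1668/(2π·102) = 2.603×10^-4 m·K/W
  R'_calcium silicate = ln(0.0716/0.0358)/(2πk) = 0.6931/(2π·0.0608) = 1.814 m·K/W
  R'_ceramic fibre blanket = ln(0.0938/0.0716)/(2πk) = 0.2701/(2π·0.0887) = 0.4846 m·K/W
ΣR = 2.603×10^-4 + 1.814 + 0.4846 = 2.299 m·K/W
Q' = ΔT/ΣR = (481 K − 301.7 K)/2.299 = 78.0 W/m

Q' = 78.0 W/m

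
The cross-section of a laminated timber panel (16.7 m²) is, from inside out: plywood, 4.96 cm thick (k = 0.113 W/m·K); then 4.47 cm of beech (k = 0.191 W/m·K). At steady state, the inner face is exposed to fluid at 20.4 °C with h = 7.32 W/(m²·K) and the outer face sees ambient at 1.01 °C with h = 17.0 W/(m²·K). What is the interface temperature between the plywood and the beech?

Resistance network (inner→outer):
  R_conv,in = 1/(hA) = 1/(7.32·16.7) = 0.008180 K/W
  R_plywood = L/(kA) = 0.0496/(0.113·16.7) = 0.02628 K/W
  R_beech = L/(kA) = 0.0447/(0.191·16.7) = 0.01401 K/W
  R_conv,out = 1/(hA) = 1/(17.0·16.7) = 0.003522 K/W
ΣR = 0.008180 + 0.02628 + 0.01401 + 0.003522 = 0.05199 K/W
Q = ΔT/ΣR = (20.4 °C − 1.01 °C)/0.05199 = 373.0 W
From the inner boundary to the plywood/beech interface, ΣR_partial = 0.03446 K/W.
T_interface = T_in − Q·ΣR_partial = 20.4 °C − (373.0)(0.03446) = 7.55 °C

T = 7.55 °C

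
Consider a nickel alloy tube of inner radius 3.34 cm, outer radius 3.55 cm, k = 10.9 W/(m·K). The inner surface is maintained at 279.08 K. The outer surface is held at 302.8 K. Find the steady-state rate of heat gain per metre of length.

Q' = 2πk·ΔT/ln(r₂/r₁) = 2π × 10.9 × 23.72 / ln(0.0355/0.0334) = 26600 W/m

Q' = 26.6 kW/m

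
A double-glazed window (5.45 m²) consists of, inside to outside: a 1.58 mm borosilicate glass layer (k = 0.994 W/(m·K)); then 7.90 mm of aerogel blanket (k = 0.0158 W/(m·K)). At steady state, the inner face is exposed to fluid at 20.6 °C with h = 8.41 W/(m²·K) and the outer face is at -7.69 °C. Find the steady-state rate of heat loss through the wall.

Q = 248 W

Treat each layer as a resistance in series:
  R_conv,in = 1/(hA) = 1/(8.41·5.45) = 0.02182 K/W
  R_borosilicate glass = L/(kA) = 0.00158/(0.994·5.45) = 2.917×10^-4 K/W
  R_aerogel blanket = L/(kA) = 0.00790/(0.0158·5.45) = 0.09174 K/W
ΣR = 0.02182 + 2.917×10^-4 + 0.09174 = 0.1139 K/W
Q = ΔT/ΣR = (20.6 °C − -7.69 °C)/0.1139 = 248 W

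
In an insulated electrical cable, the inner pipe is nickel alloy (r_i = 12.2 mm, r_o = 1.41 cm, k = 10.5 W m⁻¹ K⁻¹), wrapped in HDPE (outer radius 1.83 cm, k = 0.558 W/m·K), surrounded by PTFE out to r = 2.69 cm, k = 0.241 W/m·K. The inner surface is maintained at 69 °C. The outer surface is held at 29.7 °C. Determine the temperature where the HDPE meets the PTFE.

Treat each layer as a resistance in series:
  R'_nickel alloy = ln(0.0141/0.0122)/(2πk) = 0.1447/(2π·10.5) = 0.002194 m·K/W
  R'_HDPE = ln(0.0183/0.0141)/(2πk) = 0.2607/(2π·0.558) = 0.07437 m·K/W
  R'_PTFE = ln(0.0269/0.0183)/(2πk) = 0.3852/(2π·0.241) = 0.2544 m·K/W
ΣR = 0.002194 + 0.07437 + 0.2544 = 0.3310 m·K/W
Q' = ΔT/ΣR = (69 °C − 29.7 °C)/0.3310 = 118.7 W/m
From the inner boundary to the HDPE/PTFE interface, ΣR_partial = 0.07656 m·K/W.
T_interface = T_in − Q'·ΣR_partial = 69 °C − (118.7)(0.07656) = 59.9 °C

T = 59.9 °C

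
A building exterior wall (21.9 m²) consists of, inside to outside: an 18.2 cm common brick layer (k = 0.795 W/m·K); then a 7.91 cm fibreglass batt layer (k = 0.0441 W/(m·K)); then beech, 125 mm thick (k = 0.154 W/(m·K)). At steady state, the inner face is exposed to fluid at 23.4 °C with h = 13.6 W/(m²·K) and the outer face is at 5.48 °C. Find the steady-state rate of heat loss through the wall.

Q = 135 W

Treat each layer as a resistance in series:
  R_conv,in = 1/(hA) = 1/(13.6·21.9) = 0.003358 K/W
  R_common brick = L/(kA) = 0.182/(0.795·21.9) = 0.01045 K/W
  R_fibreglass batt = L/(kA) = 0.0791/(0.0441·21.9) = 0.08190 K/W
  R_beech = L/(kA) = 0.125/(0.154·21.9) = 0.03706 K/W
ΣR = 0.003358 + 0.01045 + 0.08190 + 0.03706 = 0.1328 K/W
Q = ΔT/ΣR = (23.4 °C − 5.48 °C)/0.1328 = 135 W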